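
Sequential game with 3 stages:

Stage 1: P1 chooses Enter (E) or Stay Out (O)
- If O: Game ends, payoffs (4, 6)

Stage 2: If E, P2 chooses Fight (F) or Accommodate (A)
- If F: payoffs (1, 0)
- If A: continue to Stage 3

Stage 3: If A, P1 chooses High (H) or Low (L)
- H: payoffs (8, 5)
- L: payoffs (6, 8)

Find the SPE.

SPE: (E, A, H); Outcome (8, 5)

Work:
Stage 3: P1 chooses H (8 vs 6)
Stage 2: P2: F->0, A->5 (anticipating H). Choose A
Stage 1: P1: O->4, E->8 (anticipating A, H). Choose E
SPE path: E -> A -> H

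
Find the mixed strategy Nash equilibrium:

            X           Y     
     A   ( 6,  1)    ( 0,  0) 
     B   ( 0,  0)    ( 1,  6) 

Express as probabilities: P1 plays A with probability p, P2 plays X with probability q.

p = 0.8571, q = 0.1429

Work:
Find probabilities that make opponent indifferent:
P2 chooses q to make P1 indifferent between A and B
P1 chooses p to make P2 indifferent between X and Y
Mixed NE: P1 plays (A: 0.8571, B: 0.1429), P2 plays (X: 0.1429, Y: 0.8571)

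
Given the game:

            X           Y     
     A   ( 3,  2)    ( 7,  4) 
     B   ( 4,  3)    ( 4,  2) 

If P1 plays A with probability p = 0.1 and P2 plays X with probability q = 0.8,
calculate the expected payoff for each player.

E[P1] = 3.98, E[P2] = 2.76

Work:
E[P1] = p·q·π₁(A,X) + p·(1-q)·π₁(A,Y) + (1-p)·q·π₁(B,X) + (1-p)·(1-q)·π₁(B,Y)
= 0.1·0.8·3 + 0.1·0.2·7 + 0.9·0.8·4 + 0.9·0.2·4
= 3.98

E[P2] = 2.76 (similar calculation)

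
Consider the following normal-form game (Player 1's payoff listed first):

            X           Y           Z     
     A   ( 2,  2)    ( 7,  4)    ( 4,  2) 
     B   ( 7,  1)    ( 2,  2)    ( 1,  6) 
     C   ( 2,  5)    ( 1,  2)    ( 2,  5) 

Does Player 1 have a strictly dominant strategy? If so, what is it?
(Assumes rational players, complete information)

No strictly dominant strategy exists for Player 1

Work:
A strategy strictly dominates another if it gives a strictly higher payoff against every opponent action. Compare each pair of P1's strategies column-by-column:
  A vs B: [2 vs 7, 7 vs 2, 4 vs 1] → A does not strictly dominate B (column X: 2 ≤ 7)
  A vs C: [2 vs 2, 7 vs 1, 4 vs 2] → A does not strictly dominate C (column X: 2 ≤ 2)
  B vs A: [7 vs 2, 2 vs 7, 1 vs 4] → B does not strictly dominate A (column Y: 2 ≤ 7)
  B vs C: [7 vs 2, 2 vs 1, 1 vs 2] → B does not strictly dominate C (column Z: 1 ≤ 2)
  C vs A: [2 vs 2, 1 vs 7, 2 vs 4] → C does not strictly dominate A (column X: 2 ≤ 2)
  C vs B: [2 vs 7, 1 vs 2, 2 vs 1] → C does not strictly dominate B (column X: 2 ≤ 7)
No single strategy strictly dominates all others → no strictly dominant strategy.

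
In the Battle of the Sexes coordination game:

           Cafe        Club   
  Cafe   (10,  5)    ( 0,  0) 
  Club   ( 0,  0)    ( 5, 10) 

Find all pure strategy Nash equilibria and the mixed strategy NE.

Pure NE: (Cafe, Cafe) and (Club, Club); Mixed NE: p = 0.6667, q = 0.3333

Work:
Check pure NE:
(Cafe, Cafe): (10, 5) - no unilateral deviation beneficial
(Club, Club): (5, 10) - no unilateral deviation beneficial
Mixed NE: P1 plays Cafe with p = 0.6667, P2 plays Cafe with q = 0.3333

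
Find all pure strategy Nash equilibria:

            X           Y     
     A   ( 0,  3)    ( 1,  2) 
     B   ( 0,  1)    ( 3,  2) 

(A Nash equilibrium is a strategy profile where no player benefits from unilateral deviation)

Nash equilibrium: (A, X), (B, Y)

Work:
Best responses:
  P1 vs X: payoffs [0, 0] → best response A/B (payoff 0)
  P1 vs Y: payoffs [1, 3] → best response B (payoff 3)
  P2 vs A: payoffs [3, 2] → best response X (payoff 3)
  P2 vs B: payoffs [1, 2] → best response Y (payoff 2)
Mutual best responses: (A,X), (B,Y) → Nash equilibria.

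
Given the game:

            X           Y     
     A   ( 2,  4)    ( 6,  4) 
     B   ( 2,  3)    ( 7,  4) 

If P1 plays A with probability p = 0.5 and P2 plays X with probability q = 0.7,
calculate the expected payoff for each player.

E[P1] = 3.35, E[P2] = 3.65

Work:
E[P1] = p·q·π₁(A,X) + p·(1-q)·π₁(A,Y) + (1-p)·q·π₁(B,X) + (1-p)·(1-q)·π₁(B,Y)
= 0.5·0.7·2 + 0.5·0.3·6 + 0.5·0.7·2 + 0.5·0.3·7
= 3.35

E[P2] = 3.65 (similar calculation)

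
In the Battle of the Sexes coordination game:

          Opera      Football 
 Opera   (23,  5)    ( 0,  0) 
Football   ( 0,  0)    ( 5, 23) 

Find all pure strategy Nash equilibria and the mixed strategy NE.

Pure NE: (Opera, Opera) and (Football, Football); Mixed NE: p = 0.8214, q = 0.1786

Work:
Check pure NE:
(Opera, Opera): (23, 5) - no unilateral deviation beneficial
(Football, Football): (5, 23) - no unilateral deviation beneficial
Mixed NE: P1 plays Opera with p = 0.8214, P2 plays Opera with q = 0.1786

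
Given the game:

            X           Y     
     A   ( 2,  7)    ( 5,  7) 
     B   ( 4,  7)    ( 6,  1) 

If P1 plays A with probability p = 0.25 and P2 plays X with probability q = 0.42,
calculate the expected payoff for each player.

E[P1] = 4.805, E[P2] = 4.39

Work:
E[P1] = p·q·π₁(A,X) + p·(1-q)·π₁(A,Y) + (1-p)·q·π₁(B,X) + (1-p)·(1-q)·π₁(B,Y)
= 0.25·0.42·2 + 0.25·0.58·5 + 0.75·0.42·4 + 0.75·0.58·6
= 4.805

E[P2] = 4.39 (similar calculation)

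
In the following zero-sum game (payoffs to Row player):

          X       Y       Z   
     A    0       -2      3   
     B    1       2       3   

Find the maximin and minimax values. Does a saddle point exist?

Maximin = 1, Minimax = 1, Saddle: True

Work:
Row minimums: [-2, 1] → maximin = 1
Column maximums: [1, 2, 3] → minimax = 1
Saddle point exists! Game value = 1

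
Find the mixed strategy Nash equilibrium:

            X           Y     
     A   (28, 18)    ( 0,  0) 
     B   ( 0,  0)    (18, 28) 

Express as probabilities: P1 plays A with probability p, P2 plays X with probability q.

p = 0.6087, q = 0.3913

Work:
Find probabilities that make opponent indifferent:
P2 chooses q to make P1 indifferent between A and B
P1 chooses p to make P2 indifferent between X and Y
Mixed NE: P1 plays (A: 0.6087, B: 0.3913), P2 plays (X: 0.3913, Y: 0.6087)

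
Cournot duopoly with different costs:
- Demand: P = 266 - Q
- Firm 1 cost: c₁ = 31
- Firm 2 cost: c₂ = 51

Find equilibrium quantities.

q₁* = 85.0, q₂* = 65.0

Work:
Reaction: q₁ = (266 - 31 - q₂)/2
Reaction: q₂ = (266 - 51 - q₁)/2
Solve simultaneously:
q₁* = (266 - 2×31 + 51)/3 = 85.0
q₂* = (266 - 2×51 + 31)/3 = 65.0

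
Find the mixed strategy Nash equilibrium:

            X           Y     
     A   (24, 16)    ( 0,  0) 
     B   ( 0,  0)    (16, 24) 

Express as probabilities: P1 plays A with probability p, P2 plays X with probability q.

p = 0.6, q = 0.4

Work:
Find probabilities that make opponent indifferent:
P2 chooses q to make P1 indifferent between A and B
P1 chooses p to make P2 indifferent between X and Y
Mixed NE: P1 plays (A: 0.6, B: 0.4), P2 plays (X: 0.4, Y: 0.6)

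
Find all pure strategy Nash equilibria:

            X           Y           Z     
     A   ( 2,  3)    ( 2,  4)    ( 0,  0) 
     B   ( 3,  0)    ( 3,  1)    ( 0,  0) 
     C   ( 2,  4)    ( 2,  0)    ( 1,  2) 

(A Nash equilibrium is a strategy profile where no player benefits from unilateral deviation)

Nash equilibrium: (B, Y)

Work:
Best responses:
  P1 vs X: payoffs [2, 3, 2] → best response B (payoff 3)
  P1 vs Y: payoffs [2, 3, 2] → best response B (payoff 3)
  P1 vs Z: payoffs [0, 0, 1] → best response C (payoff 1)
  P2 vs A: payoffs [3, 4, 0] → best response Y (payoff 4)
  P2 vs B: payoffs [0, 1, 0] → best response Y (payoff 1)
  P2 vs C: payoffs [4, 0, 2] → best response X (payoff 4)
Mutual best responses: (B,Y) → Nash equilibria.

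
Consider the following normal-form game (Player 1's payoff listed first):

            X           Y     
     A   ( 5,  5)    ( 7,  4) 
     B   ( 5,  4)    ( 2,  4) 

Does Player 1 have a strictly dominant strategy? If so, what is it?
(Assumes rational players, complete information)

No strictly dominant strategy exists for Player 1

Work:
A strategy strictly dominates another if it gives a strictly higher payoff against every opponent action. Compare each pair of P1's strategies column-by-column:
  A vs B: [5 vs 5, 7 vs 2] → A does not strictly dominate B (column X: 5 ≤ 5)
  B vs A: [5 vs 5, 2 vs 7] → B does not strictly dominate A (column X: 5 ≤ 5)
No single strategy strictly dominates all others → no strictly dominant strategy.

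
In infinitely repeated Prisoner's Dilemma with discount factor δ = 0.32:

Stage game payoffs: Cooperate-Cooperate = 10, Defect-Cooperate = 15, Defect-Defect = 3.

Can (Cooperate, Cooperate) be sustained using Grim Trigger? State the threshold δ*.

δ* = 0.4167; since δ = 0.32 < 0.4167, cooperation cannot be sustained

Work:
For Grim Trigger:
Cooperate forever: 10/(1-δ)
Defect then punished: 15 + 3·δ/(1-δ)
Need: 10/(1-δ) ≥ 15 + 3·δ/(1-δ)
Solving: δ ≥ (T-R)/(T-P) = (15-10)/(15-3) = 0.4167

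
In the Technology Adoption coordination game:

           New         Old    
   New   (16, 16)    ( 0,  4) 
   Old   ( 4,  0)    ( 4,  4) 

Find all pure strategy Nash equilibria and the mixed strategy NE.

Pure NE: (New, New) and (Old, Old); Mixed NE: p = 0.25, q = 0.25

Work:
Check pure NE:
(New, New): (16, 16) - no unilateral deviation beneficial
(Old, Old): (4, 4) - no unilateral deviation beneficial
Mixed NE: P1 plays New with p = 0.25, P2 plays New with q = 0.25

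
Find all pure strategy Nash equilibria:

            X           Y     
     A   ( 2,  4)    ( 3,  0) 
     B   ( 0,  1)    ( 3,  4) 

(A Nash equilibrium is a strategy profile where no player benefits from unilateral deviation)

Nash equilibrium: (A, X), (B, Y)

Work:
Best responses:
  P1 vs X: payoffs [2, 0] → best response A (payoff 2)
  P1 vs Y: payoffs [3, 3] → best response A/B (payoff 3)
  P2 vs A: payoffs [4, 0] → best response X (payoff 4)
  P2 vs B: payoffs [1, 4] → best response Y (payoff 4)
Mutual best responses: (A,X), (B,Y) → Nash equilibria.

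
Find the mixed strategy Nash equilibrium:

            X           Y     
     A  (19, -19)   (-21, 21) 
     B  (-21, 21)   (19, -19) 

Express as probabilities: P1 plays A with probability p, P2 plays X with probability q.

p = 0.5, q = 0.5

Work:
Find probabilities that make opponent indifferent:
P2 chooses q to make P1 indifferent between A and B
P1 chooses p to make P2 indifferent between X and Y
Mixed NE: P1 plays (A: 0.5, B: 0.5), P2 plays (X: 0.5, Y: 0.5)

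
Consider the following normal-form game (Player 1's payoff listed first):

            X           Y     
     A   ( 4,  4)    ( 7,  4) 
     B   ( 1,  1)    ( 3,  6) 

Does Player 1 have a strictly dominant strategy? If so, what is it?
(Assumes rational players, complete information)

Yes, Player 1's strictly dominant strategy is A

Work:
A strategy strictly dominates another if it gives a strictly higher payoff against every opponent action. Compare each pair of P1's strategies column-by-column:
  A vs B: [4 vs 1, 7 vs 3] → A strictly dominates B
  B vs A: [1 vs 4, 3 vs 7] → B does not strictly dominate A (column X: 1 ≤ 4)
A strictly dominates every other strategy → strictly dominant.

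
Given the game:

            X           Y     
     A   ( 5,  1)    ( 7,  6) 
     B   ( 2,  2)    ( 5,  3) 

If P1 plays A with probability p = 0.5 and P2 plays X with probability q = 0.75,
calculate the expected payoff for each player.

E[P1] = 4.125, E[P2] = 2.25

Work:
E[P1] = p·q·π₁(A,X) + p·(1-q)·π₁(A,Y) + (1-p)·q·π₁(B,X) + (1-p)·(1-q)·π₁(B,Y)
= 0.5·0.75·5 + 0.5·0.25·7 + 0.5·0.75·2 + 0.5·0.25·5
= 4.125

E[P2] = 2.25 (similar calculation)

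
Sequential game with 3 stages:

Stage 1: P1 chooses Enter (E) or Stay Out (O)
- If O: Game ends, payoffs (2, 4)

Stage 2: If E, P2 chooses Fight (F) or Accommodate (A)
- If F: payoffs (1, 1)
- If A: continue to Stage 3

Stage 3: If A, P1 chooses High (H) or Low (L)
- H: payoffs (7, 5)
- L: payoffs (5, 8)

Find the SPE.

SPE: (E, A, H); Outcome (7, 5)

Work:
Stage 3: P1 chooses H (7 vs 5)
Stage 2: P2: F->1, A->5 (anticipating H). Choose A
Stage 1: P1: O->2, E->7 (anticipating A, H). Choose E
SPE path: E -> A -> H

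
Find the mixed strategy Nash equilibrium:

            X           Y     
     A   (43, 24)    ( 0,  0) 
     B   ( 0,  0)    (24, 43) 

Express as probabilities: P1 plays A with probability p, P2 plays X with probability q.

p = 0.6418, q = 0.3582

Work:
Find probabilities that make opponent indifferent:
P2 chooses q to make P1 indifferent between A and B
P1 chooses p to make P2 indifferent between X and Y
Mixed NE: P1 plays (A: 0.6418, B: 0.3582), P2 plays (X: 0.3582, Y: 0.6418)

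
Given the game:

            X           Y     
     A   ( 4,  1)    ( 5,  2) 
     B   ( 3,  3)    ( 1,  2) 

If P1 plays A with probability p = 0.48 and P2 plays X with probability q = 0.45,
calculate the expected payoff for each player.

E[P1] = 3.172, E[P2] = 2.018

Work:
E[P1] = p·q·π₁(A,X) + p·(1-q)·π₁(A,Y) + (1-p)·q·π₁(B,X) + (1-p)·(1-q)·π₁(B,Y)
= 0.48·0.45·4 + 0.48·0.55·5 + 0.52·0.45·3 + 0.52·0.55·1
= 3.172

E[P2] = 2.018 (similar calculation)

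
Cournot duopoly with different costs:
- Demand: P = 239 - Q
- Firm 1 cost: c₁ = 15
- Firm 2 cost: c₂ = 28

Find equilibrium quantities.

q₁* = 79.0, q₂* = 66.0

Work:
Reaction: q₁ = (239 - 15 - q₂)/2
Reaction: q₂ = (239 - 28 - q₁)/2
Solve simultaneously:
q₁* = (239 - 2×15 + 28)/3 = 79.0
q₂* = (239 - 2×28 + 15)/3 = 66.0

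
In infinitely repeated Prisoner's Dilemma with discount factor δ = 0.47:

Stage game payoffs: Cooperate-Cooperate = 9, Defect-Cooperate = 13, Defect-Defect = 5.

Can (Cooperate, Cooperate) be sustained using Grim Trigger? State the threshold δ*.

δ* = 0.5; since δ = 0.47 < 0.5, cooperation cannot be sustained

Work:
For Grim Trigger:
Cooperate forever: 9/(1-δ)
Defect then punished: 13 + 5·δ/(1-δ)
Need: 9/(1-δ) ≥ 13 + 5·δ/(1-δ)
Solving: δ ≥ (T-R)/(T-P) = (13-9)/(13-5) = 0.5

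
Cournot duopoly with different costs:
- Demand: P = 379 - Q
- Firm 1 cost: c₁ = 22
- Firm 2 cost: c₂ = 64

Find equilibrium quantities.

q₁* = 133.0, q₂* = 91.0

Work:
Reaction: q₁ = (379 - 22 - q₂)/2
Reaction: q₂ = (379 - 64 - q₁)/2
Solve simultaneously:
q₁* = (379 - 2×22 + 64)/3 = 133.0
q₂* = (379 - 2×64 + 22)/3 = 91.0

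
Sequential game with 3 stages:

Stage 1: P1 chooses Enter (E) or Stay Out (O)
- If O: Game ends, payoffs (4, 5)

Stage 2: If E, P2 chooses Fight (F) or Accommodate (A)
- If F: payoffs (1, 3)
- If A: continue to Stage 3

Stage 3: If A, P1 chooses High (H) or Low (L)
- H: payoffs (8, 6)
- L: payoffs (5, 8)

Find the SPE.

SPE: (E, A, H); Outcome (8, 6)

Work:
Stage 3: P1 chooses H (8 vs 5)
Stage 2: P2: F->3, A->6 (anticipating H). Choose A
Stage 1: P1: O->4, E->8 (anticipating A, H). Choose E
SPE path: E -> A -> H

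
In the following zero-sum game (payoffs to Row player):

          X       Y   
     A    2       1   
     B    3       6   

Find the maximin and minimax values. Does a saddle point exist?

Maximin = 3, Minimax = 3, Saddle: True

Work:
Row minimums: [1, 3] → maximin = 3
Column maximums: [3, 6] → minimax = 3
Saddle point exists! Game value = 3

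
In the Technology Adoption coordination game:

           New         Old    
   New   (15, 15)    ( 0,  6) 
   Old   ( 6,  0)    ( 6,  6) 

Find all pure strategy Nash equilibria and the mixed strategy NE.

Pure NE: (New, New) and (Old, Old); Mixed NE: p = 0.4, q = 0.4

Work:
Check pure NE:
(New, New): (15, 15) - no unilateral deviation beneficial
(Old, Old): (6, 6) - no unilateral deviation beneficial
Mixed NE: P1 plays New with p = 0.4, P2 plays New with q = 0.4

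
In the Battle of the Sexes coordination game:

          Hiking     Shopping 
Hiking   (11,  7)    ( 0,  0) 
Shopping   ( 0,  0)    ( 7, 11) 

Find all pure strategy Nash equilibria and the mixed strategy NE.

Pure NE: (Hiking, Hiking) and (Shopping, Shopping); Mixed NE: p = 0.6111, q = 0.3889

Work:
Check pure NE:
(Hiking, Hiking): (11, 7) - no unilateral deviation beneficial
(Shopping, Shopping): (7, 11) - no unilateral deviation beneficial
Mixed NE: P1 plays Hiking with p = 0.6111, P2 plays Hiking with q = 0.3889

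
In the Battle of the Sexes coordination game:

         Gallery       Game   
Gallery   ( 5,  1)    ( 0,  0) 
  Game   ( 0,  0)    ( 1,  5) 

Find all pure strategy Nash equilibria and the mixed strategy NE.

Pure NE: (Gallery, Gallery) and (Game, Game); Mixed NE: p = 0.8333, q = 0.1667

Work:
Check pure NE:
(Gallery, Gallery): (5, 1) - no unilateral deviation beneficial
(Game, Game): (1, 5) - no unilateral deviation beneficial
Mixed NE: P1 plays Gallery with p = 0.8333, P2 plays Gallery with q = 0.1667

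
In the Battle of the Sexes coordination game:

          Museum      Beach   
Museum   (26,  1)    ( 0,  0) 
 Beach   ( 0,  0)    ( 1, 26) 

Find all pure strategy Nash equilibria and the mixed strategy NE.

Pure NE: (Museum, Museum) and (Beach, Beach); Mixed NE: p = 0.963, q = 0.037

Work:
Check pure NE:
(Museum, Museum): (26, 1) - no unilateral deviation beneficial
(Beach, Beach): (1, 26) - no unilateral deviation beneficial
Mixed NE: P1 plays Museum with p = 0.963, P2 plays Museum with q = 0.037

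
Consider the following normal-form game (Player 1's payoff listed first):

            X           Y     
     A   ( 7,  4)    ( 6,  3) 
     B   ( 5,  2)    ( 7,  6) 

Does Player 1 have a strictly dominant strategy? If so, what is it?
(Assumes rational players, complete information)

No strictly dominant strategy exists for Player 1

Work:
A strategy strictly dominates another if it gives a strictly higher payoff against every opponent action. Compare each pair of P1's strategies column-by-column:
  A vs B: [7 vs 5, 6 vs 7] → A does not strictly dominate B (column Y: 6 ≤ 7)
  B vs A: [5 vs 7, 7 vs 6] → B does not strictly dominate A (column X: 5 ≤ 7)
No single strategy strictly dominates all others → no strictly dominant strategy.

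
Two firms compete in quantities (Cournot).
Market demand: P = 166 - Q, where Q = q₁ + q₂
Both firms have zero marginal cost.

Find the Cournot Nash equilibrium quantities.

q₁* = q₂* = 55.33; P* = 55.33

Work:
Profit: π_i = P·q_i = (a - q_i - q_j)·q_i
FOC: ∂π_i/∂q_i = a - 2q_i - q_j = 0
Reaction function: q_i = (166 - q_j)/2
Symmetry: q* = 166/3 = 55.33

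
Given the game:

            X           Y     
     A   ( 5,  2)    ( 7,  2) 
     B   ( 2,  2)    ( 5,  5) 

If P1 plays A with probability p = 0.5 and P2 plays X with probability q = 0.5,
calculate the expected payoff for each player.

E[P1] = 4.75, E[P2] = 2.75

Work:
E[P1] = p·q·π₁(A,X) + p·(1-q)·π₁(A,Y) + (1-p)·q·π₁(B,X) + (1-p)·(1-q)·π₁(B,Y)
= 0.5·0.5·5 + 0.5·0.5·7 + 0.5·0.5·2 + 0.5·0.5·5
= 4.75

E[P2] = 2.75 (similar calculation)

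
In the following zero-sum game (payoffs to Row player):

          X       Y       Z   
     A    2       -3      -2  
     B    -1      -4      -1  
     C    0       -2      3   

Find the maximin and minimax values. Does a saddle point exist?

Maximin = -2, Minimax = -2, Saddle: True

Work:
Row minimums: [-3, -4, -2] → maximin = -2
Column maximums: [2, -2, 3] → minimax = -2
Saddle point exists! Game value = -2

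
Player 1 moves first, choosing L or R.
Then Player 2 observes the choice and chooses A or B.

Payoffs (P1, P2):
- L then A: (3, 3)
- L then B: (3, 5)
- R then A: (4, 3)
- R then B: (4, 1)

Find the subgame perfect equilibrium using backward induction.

P1 plays R, P2 plays B after L and A after R; Payoff (4, 3)

Work:
Backward induction:
After L: P2 chooses B → P1 gets 3
After R: P2 chooses A → P1 gets 4
P1 chooses R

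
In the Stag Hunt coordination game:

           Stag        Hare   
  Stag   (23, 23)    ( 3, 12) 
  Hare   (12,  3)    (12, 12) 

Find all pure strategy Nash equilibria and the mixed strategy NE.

Pure NE: (Stag, Stag) and (Hare, Hare); Mixed NE: p = 0.45, q = 0.45

Work:
Check pure NE:
(Stag, Stag): (23, 23) - no unilateral deviation beneficial
(Hare, Hare): (12, 12) - no unilateral deviation beneficial
Mixed NE: P1 plays Stag with p = 0.45, P2 plays Stag with q = 0.45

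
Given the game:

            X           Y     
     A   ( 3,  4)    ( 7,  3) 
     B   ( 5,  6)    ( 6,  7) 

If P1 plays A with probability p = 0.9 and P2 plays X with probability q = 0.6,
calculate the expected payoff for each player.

E[P1] = 4.68, E[P2] = 3.88

Work:
E[P1] = p·q·π₁(A,X) + p·(1-q)·π₁(A,Y) + (1-p)·q·π₁(B,X) + (1-p)·(1-q)·π₁(B,Y)
= 0.9·0.6·3 + 0.9·0.4·7 + 0.1·0.6·5 + 0.1·0.4·6
= 4.68

E[P2] = 3.88 (similar calculation)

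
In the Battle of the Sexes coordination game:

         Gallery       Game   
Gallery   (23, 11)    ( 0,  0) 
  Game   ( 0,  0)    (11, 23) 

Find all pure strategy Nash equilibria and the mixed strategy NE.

Pure NE: (Gallery, Gallery) and (Game, Game); Mixed NE: p = 0.6765, q = 0.3235

Work:
Check pure NE:
(Gallery, Gallery): (23, 11) - no unilateral deviation beneficial
(Game, Game): (11, 23) - no unilateral deviation beneficial
Mixed NE: P1 plays Gallery with p = 0.6765, P2 plays Gallery with q = 0.3235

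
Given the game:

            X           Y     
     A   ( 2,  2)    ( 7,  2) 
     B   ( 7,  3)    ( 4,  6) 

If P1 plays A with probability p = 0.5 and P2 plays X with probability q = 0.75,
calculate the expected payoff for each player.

E[P1] = 4.75, E[P2] = 2.875

Work:
E[P1] = p·q·π₁(A,X) + p·(1-q)·π₁(A,Y) + (1-p)·q·π₁(B,X) + (1-p)·(1-q)·π₁(B,Y)
= 0.5·0.75·2 + 0.5·0.25·7 + 0.5·0.75·7 + 0.5·0.25·4
= 4.75

E[P2] = 2.875 (similar calculation)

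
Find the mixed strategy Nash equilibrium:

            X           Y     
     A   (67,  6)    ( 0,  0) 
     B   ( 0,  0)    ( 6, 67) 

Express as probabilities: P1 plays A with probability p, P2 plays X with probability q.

p = 0.9178, q = 0.0822

Work:
Find probabilities that make opponent indifferent:
P2 chooses q to make P1 indifferent between A and B
P1 chooses p to make P2 indifferent between X and Y
Mixed NE: P1 plays (A: 0.9178, B: 0.0822), P2 plays (X: 0.0822, Y: 0.9178)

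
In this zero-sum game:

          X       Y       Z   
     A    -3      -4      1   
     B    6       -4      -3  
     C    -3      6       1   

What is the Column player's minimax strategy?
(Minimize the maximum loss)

Column should play Z, value = 1

Work:
Column player minimizes Row's maximum payoff:
Column X: max payoff to Row = 6
Column Y: max payoff to Row = 6
Column Z: max payoff to Row = 1
Minimum is 1, achieved by column Z.
Minimax strategy: Z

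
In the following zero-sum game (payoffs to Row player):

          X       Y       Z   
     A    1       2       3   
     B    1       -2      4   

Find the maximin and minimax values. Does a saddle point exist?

Maximin = 1, Minimax = 1, Saddle: True

Work:
Row minimums: [1, -2] → maximin = 1
Column maximums: [1, 2, 4] → minimax = 1
Saddle point exists! Game value = 1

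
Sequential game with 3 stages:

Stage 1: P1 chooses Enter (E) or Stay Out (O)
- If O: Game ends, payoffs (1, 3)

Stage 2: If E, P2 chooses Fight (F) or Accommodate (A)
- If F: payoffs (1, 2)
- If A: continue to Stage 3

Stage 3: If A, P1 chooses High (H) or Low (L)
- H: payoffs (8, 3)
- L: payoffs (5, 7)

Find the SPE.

SPE: (E, A, H); Outcome (8, 3)

Work:
Stage 3: P1 chooses H (8 vs 5)
Stage 2: P2: F->2, A->3 (anticipating H). Choose A
Stage 1: P1: O->1, E->8 (anticipating A, H). Choose E
SPE path: E -> A -> H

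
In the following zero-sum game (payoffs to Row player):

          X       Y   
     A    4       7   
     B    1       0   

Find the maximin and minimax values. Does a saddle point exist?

Maximin = 4, Minimax = 4, Saddle: True

Work:
Row minimums: [4, 0] → maximin = 4
Column maximums: [4, 7] → minimax = 4
Saddle point exists! Game value = 4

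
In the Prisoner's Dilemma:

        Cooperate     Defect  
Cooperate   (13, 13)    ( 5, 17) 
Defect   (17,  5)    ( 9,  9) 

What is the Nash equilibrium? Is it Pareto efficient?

(Defect, Defect) is NE; not Pareto efficient

Work:
Defect dominates Cooperate for both players:
If P2 cooperates: Defect (17) > Cooperate (13)
If P2 defects: Defect (9) > Cooperate (5)
NE: (Defect, Defect) with payoff (9, 9)
But (Cooperate, Cooperate) = (13, 13) Pareto dominates (9, 9)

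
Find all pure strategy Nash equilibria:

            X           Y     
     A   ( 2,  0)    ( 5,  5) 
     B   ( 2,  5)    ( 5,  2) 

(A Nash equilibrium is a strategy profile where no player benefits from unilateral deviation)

Nash equilibrium: (A, Y), (B, X)

Work:
Best responses:
  P1 vs X: payoffs [2, 2] → best response A/B (payoff 2)
  P1 vs Y: payoffs [5, 5] → best response A/B (payoff 5)
  P2 vs A: payoffs [0, 5] → best response Y (payoff 5)
  P2 vs B: payoffs [5, 2] → best response X (payoff 5)
Mutual best responses: (A,Y), (B,X) → Nash equilibria.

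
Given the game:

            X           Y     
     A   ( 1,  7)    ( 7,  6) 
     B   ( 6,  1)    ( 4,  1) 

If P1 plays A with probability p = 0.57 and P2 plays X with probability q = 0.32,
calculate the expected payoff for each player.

E[P1] = 4.8908, E[P2] = 4.0324

Work:
E[P1] = p·q·π₁(A,X) + p·(1-q)·π₁(A,Y) + (1-p)·q·π₁(B,X) + (1-p)·(1-q)·π₁(B,Y)
= 0.57·0.32·1 + 0.57·0.68·7 + 0.43·0.32·6 + 0.43·0.68·4
= 4.8908

E[P2] = 4.0324 (similar calculation)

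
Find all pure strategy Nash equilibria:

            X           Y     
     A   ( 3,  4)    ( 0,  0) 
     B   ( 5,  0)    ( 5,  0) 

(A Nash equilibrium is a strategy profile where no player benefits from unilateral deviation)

Nash equilibrium: (B, X), (B, Y)

Work:
Best responses:
  P1 vs X: payoffs [3, 5] → best response B (payoff 5)
  P1 vs Y: payoffs [0, 5] → best response B (payoff 5)
  P2 vs A: payoffs [4, 0] → best response X (payoff 4)
  P2 vs B: payoffs [0, 0] → best response X/Y (payoff 0)
Mutual best responses: (B,X), (B,Y) → Nash equilibria.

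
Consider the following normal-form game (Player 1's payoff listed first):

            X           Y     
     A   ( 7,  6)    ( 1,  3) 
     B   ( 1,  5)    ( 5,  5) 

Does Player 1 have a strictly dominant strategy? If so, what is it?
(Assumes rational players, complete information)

No strictly dominant strategy exists for Player 1

Work:
A strategy strictly dominates another if it gives a strictly higher payoff against every opponent action. Compare each pair of P1's strategies column-by-column:
  A vs B: [7 vs 1, 1 vs 5] → A does not strictly dominate B (column Y: 1 ≤ 5)
  B vs A: [1 vs 7, 5 vs 1] → B does not strictly dominate A (column X: 1 ≤ 7)
No single strategy strictly dominates all others → no strictly dominant strategy.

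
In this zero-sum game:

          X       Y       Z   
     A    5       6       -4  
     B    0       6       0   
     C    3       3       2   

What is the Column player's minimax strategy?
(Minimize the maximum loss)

Column should play Z, value = 2

Work:
Column player minimizes Row's maximum payoff:
Column X: max payoff to Row = 5
Column Y: max payoff to Row = 6
Column Z: max payoff to Row = 2
Minimum is 2, achieved by column Z.
Minimax strategy: Z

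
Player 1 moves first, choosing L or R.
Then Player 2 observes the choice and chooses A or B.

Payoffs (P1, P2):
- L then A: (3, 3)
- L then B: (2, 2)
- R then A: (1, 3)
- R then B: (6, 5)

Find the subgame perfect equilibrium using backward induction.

P1 plays R, P2 plays A after L and B after R; Payoff (6, 5)

Work:
Backward induction:
After L: P2 chooses A → P1 gets 3
After R: P2 chooses B → P1 gets 6
P1 chooses R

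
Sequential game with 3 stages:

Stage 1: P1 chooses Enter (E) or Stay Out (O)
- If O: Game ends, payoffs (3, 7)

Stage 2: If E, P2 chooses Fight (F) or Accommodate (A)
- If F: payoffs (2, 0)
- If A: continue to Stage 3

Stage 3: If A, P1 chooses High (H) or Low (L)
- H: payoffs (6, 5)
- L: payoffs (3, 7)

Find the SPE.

SPE: (E, A, H); Outcome (6, 5)

Work:
Stage 3: P1 chooses H (6 vs 3)
Stage 2: P2: F->0, A->5 (anticipating H). Choose A
Stage 1: P1: O->3, E->6 (anticipating A, H). Choose E
SPE path: E -> A -> H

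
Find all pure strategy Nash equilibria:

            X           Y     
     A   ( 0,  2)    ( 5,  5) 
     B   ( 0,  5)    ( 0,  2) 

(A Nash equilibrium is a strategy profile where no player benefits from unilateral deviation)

Nash equilibrium: (A, Y), (B, X)

Work:
Best responses:
  P1 vs X: payoffs [0, 0] → best response A/B (payoff 0)
  P1 vs Y: payoffs [5, 0] → best response A (payoff 5)
  P2 vs A: payoffs [2, 5] → best response Y (payoff 5)
  P2 vs B: payoffs [5, 2] → best response X (payoff 5)
Mutual best responses: (A,Y), (B,X) → Nash equilibria.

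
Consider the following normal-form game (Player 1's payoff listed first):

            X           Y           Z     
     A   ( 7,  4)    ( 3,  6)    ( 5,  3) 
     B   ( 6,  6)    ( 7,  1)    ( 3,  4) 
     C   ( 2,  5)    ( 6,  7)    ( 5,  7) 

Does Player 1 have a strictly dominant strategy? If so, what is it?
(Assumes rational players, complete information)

No strictly dominant strategy exists for Player 1

Work:
A strategy strictly dominates another if it gives a strictly higher payoff against every opponent action. Compare each pair of P1's strategies column-by-column:
  A vs B: [7 vs 6, 3 vs 7, 5 vs 3] → A does not strictly dominate B (column Y: 3 ≤ 7)
  A vs C: [7 vs 2, 3 vs 6, 5 vs 5] → A does not strictly dominate C (column Y: 3 ≤ 6)
  B vs A: [6 vs 7, 7 vs 3, 3 vs 5] → B does not strictly dominate A (column X: 6 ≤ 7)
  B vs C: [6 vs 2, 7 vs 6, 3 vs 5] → B does not strictly dominate C (column Z: 3 ≤ 5)
  C vs A: [2 vs 7, 6 vs 3, 5 vs 5] → C does not strictly dominate A (column X: 2 ≤ 7)
  C vs B: [2 vs 6, 6 vs 7, 5 vs 3] → C does not strictly dominate B (column X: 2 ≤ 6)
No single strategy strictly dominates all others → no strictly dominant strategy.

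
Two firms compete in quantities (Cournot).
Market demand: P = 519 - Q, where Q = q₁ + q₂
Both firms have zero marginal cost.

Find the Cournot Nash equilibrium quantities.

q₁* = q₂* = 173.0; P* = 173.0

Work:
Profit: π_i = P·q_i = (a - q_i - q_j)·q_i
FOC: ∂π_i/∂q_i = a - 2q_i - q_j = 0
Reaction function: q_i = (519 - q_j)/2
Symmetry: q* = 519/3 = 173.0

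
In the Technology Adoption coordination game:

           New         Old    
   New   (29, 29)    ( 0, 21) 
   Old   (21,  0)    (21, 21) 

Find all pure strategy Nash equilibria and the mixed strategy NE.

Pure NE: (New, New) and (Old, Old); Mixed NE: p = 0.7241, q = 0.7241

Work:
Check pure NE:
(New, New): (29, 29) - no unilateral deviation beneficial
(Old, Old): (21, 21) - no unilateral deviation beneficial
Mixed NE: P1 plays New with p = 0.7241, P2 plays New with q = 0.7241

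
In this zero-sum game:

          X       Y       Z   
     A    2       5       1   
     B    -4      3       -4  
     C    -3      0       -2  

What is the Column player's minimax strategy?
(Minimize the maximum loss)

Column should play Z, value = 1

Work:
Column player minimizes Row's maximum payoff:
Column X: max payoff to Row = 2
Column Y: max payoff to Row = 5
Column Z: max payoff to Row = 1
Minimum is 1, achieved by column Z.
Minimax strategy: Z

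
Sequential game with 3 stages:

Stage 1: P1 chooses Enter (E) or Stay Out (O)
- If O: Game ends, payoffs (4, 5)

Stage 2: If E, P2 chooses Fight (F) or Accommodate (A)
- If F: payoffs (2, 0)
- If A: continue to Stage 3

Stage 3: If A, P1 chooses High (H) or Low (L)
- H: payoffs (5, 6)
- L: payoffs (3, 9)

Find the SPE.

SPE: (E, A, H); Outcome (5, 6)

Work:
Stage 3: P1 chooses H (5 vs 3)
Stage 2: P2: F->0, A->6 (anticipating H). Choose A
Stage 1: P1: O->4, E->5 (anticipating A, H). Choose E
SPE path: E -> A -> H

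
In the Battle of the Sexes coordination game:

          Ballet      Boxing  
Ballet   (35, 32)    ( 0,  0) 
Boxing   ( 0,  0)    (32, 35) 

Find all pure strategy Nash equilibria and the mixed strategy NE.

Pure NE: (Ballet, Ballet) and (Boxing, Boxing); Mixed NE: p = 0.5224, q = 0.4776

Work:
Check pure NE:
(Ballet, Ballet): (35, 32) - no unilateral deviation beneficial
(Boxing, Boxing): (32, 35) - no unilateral deviation beneficial
Mixed NE: P1 plays Ballet with p = 0.5224, P2 plays Ballet with q = 0.4776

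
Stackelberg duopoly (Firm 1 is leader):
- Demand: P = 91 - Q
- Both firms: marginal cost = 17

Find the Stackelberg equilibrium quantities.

q₁* (leader) = 37.0, q₂* (follower) = 18.5

Work:
Follower's reaction: q₂ = (a - c - q₁)/2
Leader substitutes: π₁ = q₁·(a - q₁ - (a-c-q₁)/2 - c)
FOC: q₁* = (91 - 17)/2 = 37.00
Then: q₂* = (91 - 17 - 37.0)/2 = 18.50
Leader has first-mover advantage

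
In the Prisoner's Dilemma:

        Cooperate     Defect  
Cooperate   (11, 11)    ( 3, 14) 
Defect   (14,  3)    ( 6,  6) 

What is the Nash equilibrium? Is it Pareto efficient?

(Defect, Defect) is NE; not Pareto efficient

Work:
Defect dominates Cooperate for both players:
If P2 cooperates: Defect (14) > Cooperate (11)
If P2 defects: Defect (6) > Cooperate (3)
NE: (Defect, Defect) with payoff (6, 6)
But (Cooperate, Cooperate) = (11, 11) Pareto dominates (6, 6)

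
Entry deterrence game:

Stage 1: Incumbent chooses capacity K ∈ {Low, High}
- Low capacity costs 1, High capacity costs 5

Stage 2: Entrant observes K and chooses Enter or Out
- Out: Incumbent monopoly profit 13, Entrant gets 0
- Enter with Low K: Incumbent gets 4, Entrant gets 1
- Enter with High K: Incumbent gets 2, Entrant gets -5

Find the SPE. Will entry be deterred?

SPE: (High, Enter|Low, Out|High); Entry deterred. Incumbent net profit = 8

Work:
After Low K: Entrant enters (1 > 0)
After High K: Entrant stays out (-5 < 0)
Incumbent: Low → 4−1=3, High → 13−5=8
Incumbent chooses High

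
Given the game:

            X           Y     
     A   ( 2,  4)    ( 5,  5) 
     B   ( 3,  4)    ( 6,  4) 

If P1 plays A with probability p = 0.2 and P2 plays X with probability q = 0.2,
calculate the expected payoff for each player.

E[P1] = 5.2, E[P2] = 4.16

Work:
E[P1] = p·q·π₁(A,X) + p·(1-q)·π₁(A,Y) + (1-p)·q·π₁(B,X) + (1-p)·(1-q)·π₁(B,Y)
= 0.2·0.2·2 + 0.2·0.8·5 + 0.8·0.2·3 + 0.8·0.8·6
= 5.2

E[P2] = 4.16 (similar calculation)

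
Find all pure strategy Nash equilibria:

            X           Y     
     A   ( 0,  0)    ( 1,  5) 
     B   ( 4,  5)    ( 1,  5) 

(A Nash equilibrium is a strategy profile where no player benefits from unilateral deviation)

Nash equilibrium: (A, Y), (B, X), (B, Y)

Work:
Best responses:
  P1 vs X: payoffs [0, 4] → best response B (payoff 4)
  P1 vs Y: payoffs [1, 1] → best response A/B (payoff 1)
  P2 vs A: payoffs [0, 5] → best response Y (payoff 5)
  P2 vs B: payoffs [5, 5] → best response X/Y (payoff 5)
Mutual best responses: (A,Y), (B,X), (B,Y) → Nash equilibria.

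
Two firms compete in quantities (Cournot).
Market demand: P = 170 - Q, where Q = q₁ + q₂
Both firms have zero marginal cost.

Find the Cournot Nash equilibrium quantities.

q₁* = q₂* = 56.67; P* = 56.67

Work:
Profit: π_i = P·q_i = (a - q_i - q_j)·q_i
FOC: ∂π_i/∂q_i = a - 2q_i - q_j = 0
Reaction function: q_i = (170 - q_j)/2
Symmetry: q* = 170/3 = 56.67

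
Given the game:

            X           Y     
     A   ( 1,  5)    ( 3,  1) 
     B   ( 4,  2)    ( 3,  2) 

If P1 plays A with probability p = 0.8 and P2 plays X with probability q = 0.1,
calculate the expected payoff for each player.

E[P1] = 2.86, E[P2] = 1.52

Work:
E[P1] = p·q·π₁(A,X) + p·(1-q)·π₁(A,Y) + (1-p)·q·π₁(B,X) + (1-p)·(1-q)·π₁(B,Y)
= 0.8·0.1·1 + 0.8·0.9·3 + 0.2·0.1·4 + 0.2·0.9·3
= 2.86

E[P2] = 1.52 (similar calculation)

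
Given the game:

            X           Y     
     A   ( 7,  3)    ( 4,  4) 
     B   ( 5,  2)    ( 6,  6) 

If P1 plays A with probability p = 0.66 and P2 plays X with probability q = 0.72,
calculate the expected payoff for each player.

E[P1] = 5.8608, E[P2] = 3.2256

Work:
E[P1] = p·q·π₁(A,X) + p·(1-q)·π₁(A,Y) + (1-p)·q·π₁(B,X) + (1-p)·(1-q)·π₁(B,Y)
= 0.66·0.72·7 + 0.66·0.28·4 + 0.34·0.72·5 + 0.34·0.28·6
= 5.8608

E[P2] = 3.2256 (similar calculation)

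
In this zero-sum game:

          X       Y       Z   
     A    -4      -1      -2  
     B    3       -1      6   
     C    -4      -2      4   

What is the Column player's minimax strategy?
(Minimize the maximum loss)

Column should play Y, value = -1

Work:
Column player minimizes Row's maximum payoff:
Column X: max payoff to Row = 3
Column Y: max payoff to Row = -1
Column Z: max payoff to Row = 6
Minimum is -1, achieved by column Y.
Minimax strategy: Y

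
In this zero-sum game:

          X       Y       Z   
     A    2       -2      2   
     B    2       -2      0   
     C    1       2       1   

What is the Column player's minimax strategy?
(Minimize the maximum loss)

Column should play X or Y or Z (all achieve the minimum), value = 2

Work:
Column player minimizes Row's maximum payoff:
Column X: max payoff to Row = 2
Column Y: max payoff to Row = 2
Column Z: max payoff to Row = 2
Minimum is 2, achieved by columns X, Y, Z (tied).
Each of X or Y or Z is a minimax strategy.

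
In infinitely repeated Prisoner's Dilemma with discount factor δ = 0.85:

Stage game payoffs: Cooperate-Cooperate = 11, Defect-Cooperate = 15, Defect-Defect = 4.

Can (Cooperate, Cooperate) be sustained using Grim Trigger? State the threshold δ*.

δ* = 0.3636; since δ = 0.85 ≥ 0.3636, cooperation can be sustained

Work:
For Grim Trigger:
Cooperate forever: 11/(1-δ)
Defect then punished: 15 + 4·δ/(1-δ)
Need: 11/(1-δ) ≥ 15 + 4·δ/(1-δ)
Solving: δ ≥ (T-R)/(T-P) = (15-11)/(15-4) = 0.3636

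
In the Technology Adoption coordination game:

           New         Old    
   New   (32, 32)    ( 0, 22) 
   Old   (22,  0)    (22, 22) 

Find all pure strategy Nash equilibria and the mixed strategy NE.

Pure NE: (New, New) and (Old, Old); Mixed NE: p = 0.6875, q = 0.6875

Work:
Check pure NE:
(New, New): (32, 32) - no unilateral deviation beneficial
(Old, Old): (22, 22) - no unilateral deviation beneficial
Mixed NE: P1 plays New with p = 0.6875, P2 plays New with q = 0.6875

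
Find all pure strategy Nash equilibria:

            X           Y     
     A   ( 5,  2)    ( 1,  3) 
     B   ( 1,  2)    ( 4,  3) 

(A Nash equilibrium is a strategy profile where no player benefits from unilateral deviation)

Nash equilibrium: (B, Y)

Work:
Best responses:
  P1 vs X: payoffs [5, 1] → best response A (payoff 5)
  P1 vs Y: payoffs [1, 4] → best response B (payoff 4)
  P2 vs A: payoffs [2, 3] → best response Y (payoff 3)
  P2 vs B: payoffs [2, 3] → best response Y (payoff 3)
Mutual best responses: (B,Y) → Nash equilibria.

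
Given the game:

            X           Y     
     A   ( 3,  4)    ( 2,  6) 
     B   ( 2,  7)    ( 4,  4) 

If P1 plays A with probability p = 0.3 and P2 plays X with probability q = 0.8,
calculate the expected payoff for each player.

E[P1] = 2.52, E[P2] = 5.8

Work:
E[P1] = p·q·π₁(A,X) + p·(1-q)·π₁(A,Y) + (1-p)·q·π₁(B,X) + (1-p)·(1-q)·π₁(B,Y)
= 0.3·0.8·3 + 0.3·0.2·2 + 0.7·0.8·2 + 0.7·0.2·4
= 2.52

E[P2] = 5.8 (similar calculation)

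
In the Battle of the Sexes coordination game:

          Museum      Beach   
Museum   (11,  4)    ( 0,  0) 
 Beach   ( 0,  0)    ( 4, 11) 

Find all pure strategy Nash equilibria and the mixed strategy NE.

Pure NE: (Museum, Museum) and (Beach, Beach); Mixed NE: p = 0.7333, q = 0.2667

Work:
Check pure NE:
(Museum, Museum): (11, 4) - no unilateral deviation beneficial
(Beach, Beach): (4, 11) - no unilateral deviation beneficial
Mixed NE: P1 plays Museum with p = 0.7333, P2 plays Museum with q = 0.2667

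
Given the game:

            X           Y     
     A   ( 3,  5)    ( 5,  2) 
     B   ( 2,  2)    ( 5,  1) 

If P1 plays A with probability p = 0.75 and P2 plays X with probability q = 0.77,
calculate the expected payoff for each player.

E[P1] = 3.2675, E[P2] = 3.675

Work:
E[P1] = p·q·π₁(A,X) + p·(1-q)·π₁(A,Y) + (1-p)·q·π₁(B,X) + (1-p)·(1-q)·π₁(B,Y)
= 0.75·0.77·3 + 0.75·0.23·5 + 0.25·0.77·2 + 0.25·0.23·5
= 3.2675

E[P2] = 3.675 (similar calculation)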